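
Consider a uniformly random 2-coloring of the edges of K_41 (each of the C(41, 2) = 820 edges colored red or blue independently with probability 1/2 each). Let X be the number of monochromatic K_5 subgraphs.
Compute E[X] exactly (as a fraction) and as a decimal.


Let X = Σ_S X_S over the C(41, 5) = 749398 subsets S of size 5, where X_S = 1 if the K_5 on S is monochromatic.
For a fixed S, the K_5 on S has C(5, 2) = 10 edges. P[all 10 edges red] = (1/2)^10, and likewise for blue, so P[monochromatic] = 2·(1/2)^10 = 2^{1 − 10} = 1/512.
Summing: E[X] = C(41, 5) · 2^{1 − 10} = 749398 · 1/512 = 374699/256.
Numerically: E[X] ≈ 1463.66797.

E[X] = C(41,5)·2^(1−C(5,2)) = 374699/256 ≈ 1463.66797.


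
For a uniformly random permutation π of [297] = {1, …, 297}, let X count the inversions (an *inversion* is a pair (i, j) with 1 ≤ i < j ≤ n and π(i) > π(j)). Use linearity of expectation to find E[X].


Write X = Σ X_I over the C(297, 2) = 43956 pairs i < j, with X_I the indicator of one inversion.
There are 43956 indicators.
For each fixed pair i < j, the values π(i) and π(j) are two distinct elements of {1, …, 297} in uniformly random order; by symmetry P[π(i) > π(j)] = 1/2.
By linearity: E[X] = 43956 · (1/2) = C(297, 2) · (1/2) = 43956/2 = 21978 ≈ 21978.000.

E[X] = 21978 = 21978.000.


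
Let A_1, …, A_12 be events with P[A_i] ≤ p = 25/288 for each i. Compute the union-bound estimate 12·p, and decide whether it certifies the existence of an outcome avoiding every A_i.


Union bound: P[∪_{i=1}^{12} A_i] ≤ Σ_i P[A_i] ≤ 12·p = 12·(25/288) = 25/24.
Numerically: 25/24 ≈ 1.0417.
Is 25/24 < 1? NO.
Since the bound 25/24 is ≥ 1, the union bound is uninformative here; it does NOT by itself certify existence.

12·p = 25/24 ≈ 1.0417; existence NOT certified by the union bound.


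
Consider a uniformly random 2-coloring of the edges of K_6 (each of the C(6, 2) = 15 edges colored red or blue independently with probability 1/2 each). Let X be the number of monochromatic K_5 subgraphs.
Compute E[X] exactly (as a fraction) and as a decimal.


Let X = Σ_S X_S over the C(6, 5) = 6 subsets S of size 5, where X_S = 1 if the K_5 on S is monochromatic.
For a fixed S, the K_5 on S has C(5, 2) = 10 edges. P[all 10 edges red] = (1/2)^10, and likewise for blue, so P[monochromatic] = 2·(1/2)^10 = 2^{1 − 10} = 1/512.
By linearity: E[X] = C(6, 5) · 2^{1 − 10} = 6 · 1/512 = 3/256.
Numerically: E[X] ≈ 0.012.

E[X] = C(6,5)·2^(1−C(5,2)) = 3/256 ≈ 0.012.


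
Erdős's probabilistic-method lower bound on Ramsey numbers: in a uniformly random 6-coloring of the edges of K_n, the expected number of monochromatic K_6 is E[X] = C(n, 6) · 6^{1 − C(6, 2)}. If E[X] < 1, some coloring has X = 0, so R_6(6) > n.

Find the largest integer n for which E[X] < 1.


We need C(n, 6) · 6^{1 − 15} < 1, i.e. C(n, 6) < 6^{15 − 1} = 78364164096.
Check values of n near the boundary:
  n = 195: C(195, 6) = 70656049360; 70656049360 < 78364164096? YES
  n = 196: C(196, 6) = 72887293024; 72887293024 < 78364164096? YES
  n = 197: C(197, 6) = 75176946208; 75176946208 < 78364164096? YES
  n = 198: C(198, 6) = 77526225777; 77526225777 < 78364164096? YES
  n = 199: C(199, 6) = 79936367511; 79936367511 < 78364164096? NO
  n = 200: C(200, 6) = 82408626300; 82408626300 < 78364164096? NO
The largest n with C(n, 6) < 78364164096 is n = 198 (where E[X] = 25842075259/26121388032 ≈ 0.98931). Hence R_6(6) > 198, i.e. R_6(6) ≥ 199.

Largest n = 198; hence R_6(6) > 198.


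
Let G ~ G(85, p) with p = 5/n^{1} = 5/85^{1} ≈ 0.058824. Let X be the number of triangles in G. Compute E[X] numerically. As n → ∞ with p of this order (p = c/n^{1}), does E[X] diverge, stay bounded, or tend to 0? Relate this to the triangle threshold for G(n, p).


Number of potential triangles: C(85, 3) = 98770.
Each occurs with probability p³ ≈ (0.058824)³ ≈ 2.0354162e-04.
By linearity: E[X] = C(85, 3)·p³ ≈ 98770 · 2.0354162e-04 ≈ 20.10381.
Here α = 1, so p = 5/n is exactly at the triangle threshold p ~ 1/n. Asymptotically E[X] → c³/6 = 5³/6 = 125/6 ≈ 20.83333, a bounded constant. In this regime the triangle count is asymptotically Poisson(c³/6).

E[X] ≈ 20.10381; in regime p = Θ(1/n^{1}) E[X] stays bounded (at the triangle threshold p ~ 1/n).


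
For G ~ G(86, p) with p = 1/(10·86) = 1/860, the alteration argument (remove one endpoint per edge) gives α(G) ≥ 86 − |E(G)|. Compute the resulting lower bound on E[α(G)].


E[|E(G)|] = C(86, 2)·p = 3655 · (1/860) = 17/4.
E[α(G)] ≥ n − E[|E(G)|] = 86 − 17/4 = 327/4.
Numerically: ≈ 81.750.
(This is only a lower bound; the true E[α(G)] may be larger.)

E[α(G)] ≥ 327/4 ≈ 81.750.


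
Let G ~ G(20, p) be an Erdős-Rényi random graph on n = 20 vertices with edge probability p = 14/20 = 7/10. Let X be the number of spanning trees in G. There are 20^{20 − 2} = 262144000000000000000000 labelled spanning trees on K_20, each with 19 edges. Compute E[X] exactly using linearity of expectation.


K_20 has 20^{20 − 2} = 262144000000000000000000 labelled spanning trees.
For each such spanning tree H, let X_H = 1 if all 19 edges of H are present in G. Then P[X_H = 1] = p^{19} = (7/10)^{19} = 11398895185373143/10000000000000000000.
By linearity: E[X] = Σ_H E[X_H] = 262144000000000000000000 · p^{19} = 262144000000000000000000 · 11398895185373143/10000000000000000000 = 1494075989737228599296/5.
Numerically: E[X] ≈ 2.988e+20.

E[X] = 262144000000000000000000 · (7/10)^{19} = 1494075989737228599296/5 ≈ 2.988e+20.


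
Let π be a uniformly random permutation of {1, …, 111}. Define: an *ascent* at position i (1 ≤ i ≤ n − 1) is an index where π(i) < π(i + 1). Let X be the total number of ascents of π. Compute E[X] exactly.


Write X = Σ X_I over i = 1, …, 110, with X_I the indicator of one ascent.
There are 110 indicators.
For each fixed i, the pair (π(i), π(i+1)) is a uniformly random ordered pair of distinct values from {1, …, 111}; by symmetry P[π(i) < π(i+1)] = 1/2.
By linearity: E[X] = 110 · (1/2) = (111 − 1) · (1/2) = 55 ≈ 55.00000.

E[X] = 55 = 55.00000.


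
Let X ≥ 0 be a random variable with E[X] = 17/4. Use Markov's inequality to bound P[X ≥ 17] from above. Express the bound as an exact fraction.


μ = E[X] = 17/4, a = 17.
Markov: P[X ≥ 17] ≤ μ/a = (17/4)/17 = 1/4.
Numerically: ≈ 0.25000.
(Since a = 17 > μ = 4.25000, the bound 1/4 is < 1 and informative.)

P[X ≥ 17] ≤ 1/4 ≈ 0.25000.


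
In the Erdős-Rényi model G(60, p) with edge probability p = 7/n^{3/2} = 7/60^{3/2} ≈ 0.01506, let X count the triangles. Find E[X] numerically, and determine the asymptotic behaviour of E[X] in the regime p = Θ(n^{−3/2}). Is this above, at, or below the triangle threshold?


Number of potential triangles: C(60, 3) = 34220.
Each occurs with probability p³ ≈ (0.01506)³ ≈ 3.416752e-06.
By linearity: E[X] = C(60, 3)·p³ ≈ 34220 · 3.416752e-06 ≈ 0.1169.
Since α = 3/2 > 1, p = c/n^{3/2} = o(1/n) is below the triangle threshold p ~ 1/n. Asymptotically E[X] ~ (c³/6)·n^{3(1−α)} = (7³/6)·n^{-1.5} → 0, so by Markov's inequality G has no triangles w.h.p.

E[X] ≈ 0.1169; in regime p = Θ(1/n^{3/2}) E[X] tends to 0 (below the triangle threshold p ~ 1/n).


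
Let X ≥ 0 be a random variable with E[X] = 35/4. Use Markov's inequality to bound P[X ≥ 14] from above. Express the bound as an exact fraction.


μ = E[X] = 35/4, a = 14.
Markov: P[X ≥ 14] ≤ μ/a = (35/4)/14 = 5/8.
Numerically: ≈ 0.6250.
(Since a = 14 > μ = 8.7500, the bound 5/8 is < 1 and informative.)

P[X ≥ 14] ≤ 5/8 ≈ 0.6250.


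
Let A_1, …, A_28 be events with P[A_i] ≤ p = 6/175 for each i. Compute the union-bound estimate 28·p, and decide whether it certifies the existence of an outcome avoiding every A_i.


Union bound: P[∪_{i=1}^{28} A_i] ≤ Σ_i P[A_i] ≤ 28·p = 28·(6/175) = 24/25.
Numerically: 24/25 ≈ 0.960.
Is 24/25 < 1? YES.
Since P[∪ A_i] ≤ 24/25 < 1, the complement has P[∩ A_i^c] ≥ 1 − 24/25 = 1/25 > 0, so some outcome avoids every A_i.

28·p = 24/25 ≈ 0.960; existence CERTIFIED by the union bound.


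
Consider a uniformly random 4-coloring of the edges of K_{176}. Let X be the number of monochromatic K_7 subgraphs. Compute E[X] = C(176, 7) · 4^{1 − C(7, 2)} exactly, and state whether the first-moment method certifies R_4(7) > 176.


E[X] = C(176, 7) · 4^{1 − 21} = 919790691600 · 4^{−20} = 919790691600/1099511627776.
As a reduced fraction: E[X] = 57486918225/68719476736 ≈ 0.836545.
Is E[X] < 1? YES.
Since E[X] < 1, there exists a 4-coloring of K_{176} with no monochromatic K_7; hence R_4(7) > 176.

E[X] = 57486918225/68719476736 ≈ 0.836545; E[X] < 1, so R_4(7) > 176.


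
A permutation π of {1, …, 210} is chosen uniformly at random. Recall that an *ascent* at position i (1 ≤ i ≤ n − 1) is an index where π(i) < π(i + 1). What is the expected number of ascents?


Write X = Σ X_I over i = 1, …, 209, with X_I the indicator of one ascent.
There are 209 indicators.
For each fixed i, the pair (π(i), π(i+1)) is a uniformly random ordered pair of distinct values from {1, …, 210}; by symmetry P[π(i) < π(i+1)] = 1/2.
By linearity: E[X] = 209 · (1/2) = (210 − 1) · (1/2) = 209/2 ≈ 104.50000.

E[X] = 209/2 = 104.50000.


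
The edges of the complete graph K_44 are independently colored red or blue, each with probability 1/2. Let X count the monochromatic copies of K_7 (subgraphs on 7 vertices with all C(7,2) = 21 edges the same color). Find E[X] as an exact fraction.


Let X = Σ_S X_S over the C(44, 7) = 38320568 subsets S of size 7, where X_S = 1 if the K_7 on S is monochromatic.
For a fixed S, the K_7 on S has C(7, 2) = 21 edges. P[all 21 edges red] = (1/2)^21, and likewise for blue, so P[monochromatic] = 2·(1/2)^21 = 2^{1 − 21} = 1/1048576.
By linearity of expectation: E[X] = C(44, 7) · 2^{1 − 21} = 38320568 · 1/1048576 = 4790071/131072.
Numerically: E[X] ≈ 36.5453.

E[X] = C(44,7)·2^(1−C(7,2)) = 4790071/131072 ≈ 36.5453.


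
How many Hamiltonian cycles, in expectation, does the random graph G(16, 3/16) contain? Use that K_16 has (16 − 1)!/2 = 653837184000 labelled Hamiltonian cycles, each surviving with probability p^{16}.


K_16 has (16 − 1)!/2 = 653837184000 labelled Hamiltonian cycles.
For each such Hamiltonian cycle H, let X_H = 1 if all 16 edges of H are present in G. Then P[X_H = 1] = p^{16} = (3/16)^{16} = 43046721/18446744073709551616.
Summing the indicators: E[X] = Σ_H E[X_H] = 653837184000 · p^{16} = 653837184000 · 43046721/18446744073709551616 = 27485885585032875/18014398509481984.
Numerically: E[X] ≈ 1.5258.

E[X] = 653837184000 · (3/16)^{16} = 27485885585032875/18014398509481984 ≈ 1.5258.


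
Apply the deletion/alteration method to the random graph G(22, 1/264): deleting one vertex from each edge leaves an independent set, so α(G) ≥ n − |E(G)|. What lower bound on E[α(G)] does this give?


E[|E(G)|] = C(22, 2)·p = 231 · (1/264) = 7/8.
E[α(G)] ≥ n − E[|E(G)|] = 22 − 7/8 = 169/8.
Numerically: ≈ 21.1250.
(This is only a lower bound; the true E[α(G)] may be larger.)

E[α(G)] ≥ 169/8 ≈ 21.1250.


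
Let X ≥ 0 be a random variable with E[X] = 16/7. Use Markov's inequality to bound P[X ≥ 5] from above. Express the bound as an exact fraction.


μ = E[X] = 16/7, a = 5.
Markov: P[X ≥ 5] ≤ μ/a = (16/7)/5 = 16/35.
Numerically: ≈ 0.45714.
(Since a = 5 > μ = 2.28571, the bound 16/35 is < 1 and informative.)

P[X ≥ 5] ≤ 16/35 ≈ 0.45714.


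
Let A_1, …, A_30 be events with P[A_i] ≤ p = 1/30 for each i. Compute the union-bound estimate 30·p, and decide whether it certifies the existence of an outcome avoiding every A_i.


Union bound: P[∪_{i=1}^{30} A_i] ≤ Σ_i P[A_i] ≤ 30·p = 30·(1/30) = 1.
Numerically: 1 ≈ 1.000000.
Is 1 < 1? NO.
Since the bound 1 is ≥ 1, the union bound is uninformative here; it does NOT by itself certify existence.

30·p = 1 ≈ 1.000000; existence NOT certified by the union bound.


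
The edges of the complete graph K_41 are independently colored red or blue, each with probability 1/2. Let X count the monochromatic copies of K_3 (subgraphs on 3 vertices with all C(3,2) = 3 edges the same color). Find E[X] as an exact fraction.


Let X = Σ_S X_S over the C(41, 3) = 10660 subsets S of size 3, where X_S = 1 if the K_3 on S is monochromatic.
For a fixed S, the K_3 on S has C(3, 2) = 3 edges. P[all 3 edges red] = (1/2)^3, and likewise for blue, so P[monochromatic] = 2·(1/2)^3 = 2^{1 − 3} = 1/4.
By linearity: E[X] = C(41, 3) · 2^{1 − 3} = 10660 · 1/4 = 2665.
Numerically: E[X] ≈ 2665.000.

E[X] = C(41,3)·2^(1−C(3,2)) = 2665 ≈ 2665.000.


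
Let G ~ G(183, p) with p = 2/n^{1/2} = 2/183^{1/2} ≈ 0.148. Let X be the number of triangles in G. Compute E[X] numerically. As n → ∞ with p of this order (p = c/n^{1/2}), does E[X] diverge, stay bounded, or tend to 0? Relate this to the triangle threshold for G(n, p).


Number of potential triangles: C(183, 3) = 1004731.
Each occurs with probability p³ ≈ (0.148)³ ≈ 3.23157e-03.
By linearity: E[X] = C(183, 3)·p³ ≈ 1004731 · 3.23157e-03 ≈ 3246.857.
Since α = 1/2 < 1, p = c/n^{1/2} ≫ 1/n is above the triangle threshold p ~ 1/n. Asymptotically E[X] ~ (c³/6)·n^{3(1−α)} = (2³/6)·n^{1.5} → ∞; triangles are abundant w.h.p.

E[X] ≈ 3246.857; in regime p = Θ(1/n^{1/2}) E[X] diverges (above the triangle threshold p ~ 1/n).


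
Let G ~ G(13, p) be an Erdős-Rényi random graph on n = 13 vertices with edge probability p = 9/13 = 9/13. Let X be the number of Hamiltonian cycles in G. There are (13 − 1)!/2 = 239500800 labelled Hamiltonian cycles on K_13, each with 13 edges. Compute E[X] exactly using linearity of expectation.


K_13 has (13 − 1)!/2 = 239500800 labelled Hamiltonian cycles.
For each such Hamiltonian cycle H, let X_H = 1 if all 13 edges of H are present in G. Then P[X_H = 1] = p^{13} = (9/13)^{13} = 2541865828329/302875106592253.
Summing the indicators: E[X] = Σ_H E[X_H] = 239500800 · p^{13} = 239500800 · 2541865828329/302875106592253 = 608778899377458163200/302875106592253.
Numerically: E[X] ≈ 2.01e+06.

E[X] = 239500800 · (9/13)^{13} = 608778899377458163200/302875106592253 ≈ 2.01e+06.


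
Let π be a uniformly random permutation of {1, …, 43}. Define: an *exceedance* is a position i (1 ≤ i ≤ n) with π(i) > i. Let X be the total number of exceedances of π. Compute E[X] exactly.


Write X = Σ_{i=1}^{43} X_i, where X_i = 1_{π(i) > i}.
For each fixed i, π(i) is uniform over {1, …, 43} (marginal of a uniform permutation), so P[π(i) > i] = (n − i)/n. Summing: Σ_{i=1}^{43} (n − i)/n = (0 + 1 + … + 42)/43 = 43(43 − 1)/(2·43) = (43 − 1)/2.
Hence E[X] = Σ_{i=1}^{43} (43 − i)/43 = 21 ≈ 21.00000.

E[X] = 21 = 21.00000.


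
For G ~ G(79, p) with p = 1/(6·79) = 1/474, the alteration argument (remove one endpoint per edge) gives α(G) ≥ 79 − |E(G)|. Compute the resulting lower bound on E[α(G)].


E[|E(G)|] = C(79, 2)·p = 3081 · (1/474) = 13/2.
E[α(G)] ≥ n − E[|E(G)|] = 79 − 13/2 = 145/2.
Numerically: ≈ 72.5000.
(This is only a lower bound; the true E[α(G)] may be larger.)

E[α(G)] ≥ 145/2 ≈ 72.5000.


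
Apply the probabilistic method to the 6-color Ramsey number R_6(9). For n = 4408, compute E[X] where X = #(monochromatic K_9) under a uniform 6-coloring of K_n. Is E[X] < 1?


E[X] = C(4408, 9) · 6^{1 − 36} = 1717362945146264156457459600 · 6^{−35} = 1717362945146264156457459600/1719070799748422591028658176.
As a reduced fraction: E[X] = 35778394690547169926197075/35813974994758803979763712 ≈ 0.999.
Is E[X] < 1? YES.
Since E[X] < 1, there exists a 6-coloring of K_{4408} with no monochromatic K_9; hence R_6(9) > 4408.

E[X] = 35778394690547169926197075/35813974994758803979763712 ≈ 0.999; E[X] < 1, so R_6(9) > 4408.


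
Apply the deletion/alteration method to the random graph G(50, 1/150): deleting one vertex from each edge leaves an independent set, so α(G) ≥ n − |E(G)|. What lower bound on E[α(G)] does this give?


E[|E(G)|] = C(50, 2)·p = 1225 · (1/150) = 49/6.
E[α(G)] ≥ n − E[|E(G)|] = 50 − 49/6 = 251/6.
Numerically: ≈ 41.833333.
(This is only a lower bound; the true E[α(G)] may be larger.)

E[α(G)] ≥ 251/6 ≈ 41.833333.


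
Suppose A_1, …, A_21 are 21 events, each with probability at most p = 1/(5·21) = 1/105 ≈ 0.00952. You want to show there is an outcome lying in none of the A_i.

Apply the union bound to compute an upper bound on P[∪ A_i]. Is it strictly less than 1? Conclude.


Union bound: P[∪_{i=1}^{21} A_i] ≤ Σ_i P[A_i] ≤ 21·p = 21·(1/105) = 1/5.
Numerically: 1/5 ≈ 0.20000.
Is 1/5 < 1? YES.
Since P[∪ A_i] ≤ 1/5 < 1, the complement has P[∩ A_i^c] ≥ 1 − 1/5 = 4/5 > 0, so some outcome avoids every A_i.

21·p = 1/5 ≈ 0.20000; existence CERTIFIED by the union bound.


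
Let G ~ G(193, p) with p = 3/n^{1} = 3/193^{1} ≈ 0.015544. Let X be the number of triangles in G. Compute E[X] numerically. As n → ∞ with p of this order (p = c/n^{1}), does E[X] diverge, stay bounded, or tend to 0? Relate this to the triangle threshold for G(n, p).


Number of potential triangles: C(193, 3) = 1179616.
Each occurs with probability p³ ≈ (0.015544)³ ≈ 3.7557082e-06.
By linearity: E[X] = C(193, 3)·p³ ≈ 1179616 · 3.7557082e-06 ≈ 4.43029.
Here α = 1, so p = 3/n is exactly at the triangle threshold p ~ 1/n. Asymptotically E[X] → c³/6 = 3³/6 = 9/2 ≈ 4.50000, a bounded constant. In this regime the triangle count is asymptotically Poisson(c³/6).

E[X] ≈ 4.43029; in regime p = Θ(1/n^{1}) E[X] stays bounded (at the triangle threshold p ~ 1/n).


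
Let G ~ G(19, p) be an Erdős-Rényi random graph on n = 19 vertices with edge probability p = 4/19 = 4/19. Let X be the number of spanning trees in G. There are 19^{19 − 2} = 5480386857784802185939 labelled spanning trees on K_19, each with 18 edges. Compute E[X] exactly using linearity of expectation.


K_19 has 19^{19 − 2} = 5480386857784802185939 labelled spanning trees.
For each such spanning tree H, let X_H = 1 if all 18 edges of H are present in G. Then P[X_H = 1] = p^{18} = (4/19)^{18} = 68719476736/104127350297911241532841.
Summing the indicators: E[X] = Σ_H E[X_H] = 5480386857784802185939 · p^{18} = 5480386857784802185939 · 68719476736/104127350297911241532841 = 68719476736/19.
Numerically: E[X] ≈ 3.62e+09.

E[X] = 5480386857784802185939 · (4/19)^{18} = 68719476736/19 ≈ 3.62e+09.


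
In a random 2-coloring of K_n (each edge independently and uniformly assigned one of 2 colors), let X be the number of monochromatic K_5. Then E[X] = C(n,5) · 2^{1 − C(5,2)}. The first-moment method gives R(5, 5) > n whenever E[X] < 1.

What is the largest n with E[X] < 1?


We need C(n, 5) · 2^{1 − 10} < 1, i.e. C(n, 5) < 2^{10 − 1} = 512.
Check values of n near the boundary:
  n = 5: C(5, 5) = 1; 1 < 512? YES
  n = 6: C(6, 5) = 6; 6 < 512? YES
  n = 7: C(7, 5) = 21; 21 < 512? YES
  n = 8: C(8, 5) = 56; 56 < 512? YES
  n = 9: C(9, 5) = 126; 126 < 512? YES
  n = 10: C(10, 5) = 252; 252 < 512? YES
  n = 11: C(11, 5) = 462; 462 < 512? YES
  n = 12: C(12, 5) = 792; 792 < 512? NO
  n = 13: C(13, 5) = 1287; 1287 < 512? NO
The largest n with C(n, 5) < 512 is n = 11 (where E[X] = 231/256 ≈ 0.9023). Hence R(5, 5) > 11, i.e. R(5, 5) ≥ 12.

Largest n = 11; hence R(5, 5) > 11.


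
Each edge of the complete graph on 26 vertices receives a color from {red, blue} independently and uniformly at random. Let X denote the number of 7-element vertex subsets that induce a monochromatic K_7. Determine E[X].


Let X = Σ_S X_S over the C(26, 7) = 657800 subsets S of size 7, where X_S = 1 if the K_7 on S is monochromatic.
For a fixed S, the K_7 on S has C(7, 2) = 21 edges. P[all 21 edges red] = (1/2)^21, and likewise for blue, so P[monochromatic] = 2·(1/2)^21 = 2^{1 − 21} = 1/1048576.
Summing: E[X] = C(26, 7) · 2^{1 − 21} = 657800 · 1/1048576 = 82225/131072.
Numerically: E[X] ≈ 0.62733.

E[X] = C(26,7)·2^(1−C(7,2)) = 82225/131072 ≈ 0.62733.


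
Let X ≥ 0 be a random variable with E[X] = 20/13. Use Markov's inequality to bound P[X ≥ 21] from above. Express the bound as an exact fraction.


μ = E[X] = 20/13, a = 21.
Markov: P[X ≥ 21] ≤ μ/a = (20/13)/21 = 20/273.
Numerically: ≈ 0.07326.
(Since a = 21 > μ = 1.53846, the bound 20/273 is < 1 and informative.)

P[X ≥ 21] ≤ 20/273 ≈ 0.07326.


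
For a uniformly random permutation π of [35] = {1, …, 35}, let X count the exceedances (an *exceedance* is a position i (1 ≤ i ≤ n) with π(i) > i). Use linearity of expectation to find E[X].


Write X = Σ_{i=1}^{35} X_i, where X_i = 1_{π(i) > i}.
For each fixed i, π(i) is uniform over {1, …, 35} (marginal of a uniform permutation), so P[π(i) > i] = (n − i)/n. Summing: Σ_{i=1}^{35} (n − i)/n = (0 + 1 + … + 34)/35 = 35(35 − 1)/(2·35) = (35 − 1)/2.
Hence E[X] = Σ_{i=1}^{35} (35 − i)/35 = 17 ≈ 17.000000.

E[X] = 17 = 17.000000.


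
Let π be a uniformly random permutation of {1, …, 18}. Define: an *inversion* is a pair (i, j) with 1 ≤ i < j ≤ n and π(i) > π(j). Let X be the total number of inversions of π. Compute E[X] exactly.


Write X = Σ X_I over the C(18, 2) = 153 pairs i < j, with X_I the indicator of one inversion.
There are 153 indicators.
For each fixed pair i < j, the values π(i) and π(j) are two distinct elements of {1, …, 18} in uniformly random order; by symmetry P[π(i) > π(j)] = 1/2.
By linearity: E[X] = 153 · (1/2) = C(18, 2) · (1/2) = 153/2 = 153/2 ≈ 76.50000.

E[X] = 153/2 = 76.50000.


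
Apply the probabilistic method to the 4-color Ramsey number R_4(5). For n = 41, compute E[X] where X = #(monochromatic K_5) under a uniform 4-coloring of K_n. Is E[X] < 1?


E[X] = C(41, 5) · 4^{1 − 10} = 749398 · 4^{−9} = 749398/262144.
As a reduced fraction: E[X] = 374699/131072 ≈ 2.8587265.
Is E[X] < 1? NO.
Since E[X] ≥ 1, the first-moment bound is inconclusive at n = 41; it does NOT by itself certify R_4(5) > 41.

E[X] = 374699/131072 ≈ 2.8587265; E[X] ≥ 1; first-moment method inconclusive here.


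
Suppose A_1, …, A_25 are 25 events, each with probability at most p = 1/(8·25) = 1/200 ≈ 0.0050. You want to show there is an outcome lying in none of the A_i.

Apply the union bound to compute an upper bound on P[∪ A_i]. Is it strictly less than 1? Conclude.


Union bound: P[∪_{i=1}^{25} A_i] ≤ Σ_i P[A_i] ≤ 25·p = 25·(1/200) = 1/8.
Numerically: 1/8 ≈ 0.1250.
Is 1/8 < 1? YES.
Since P[∪ A_i] ≤ 1/8 < 1, the complement has P[∩ A_i^c] ≥ 1 − 1/8 = 7/8 > 0, so some outcome avoids every A_i.

25·p = 1/8 ≈ 0.1250; existence CERTIFIED by the union bound.


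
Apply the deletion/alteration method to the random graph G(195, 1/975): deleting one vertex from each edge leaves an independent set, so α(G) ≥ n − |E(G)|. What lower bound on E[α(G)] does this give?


E[|E(G)|] = C(195, 2)·p = 18915 · (1/975) = 97/5.
E[α(G)] ≥ n − E[|E(G)|] = 195 − 97/5 = 878/5.
Numerically: ≈ 175.600.
(This is only a lower bound; the true E[α(G)] may be larger.)

E[α(G)] ≥ 878/5 ≈ 175.600.


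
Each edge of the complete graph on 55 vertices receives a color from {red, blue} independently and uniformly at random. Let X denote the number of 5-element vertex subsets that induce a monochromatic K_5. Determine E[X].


Let X = Σ_S X_S over the C(55, 5) = 3478761 subsets S of size 5, where X_S = 1 if the K_5 on S is monochromatic.
For a fixed S, the K_5 on S has C(5, 2) = 10 edges. P[all 10 edges red] = (1/2)^10, and likewise for blue, so P[monochromatic] = 2·(1/2)^10 = 2^{1 − 10} = 1/512.
By linearity: E[X] = C(55, 5) · 2^{1 − 10} = 3478761 · 1/512 = 3478761/512.
Numerically: E[X] ≈ 6794.45508.

E[X] = C(55,5)·2^(1−C(5,2)) = 3478761/512 ≈ 6794.45508.


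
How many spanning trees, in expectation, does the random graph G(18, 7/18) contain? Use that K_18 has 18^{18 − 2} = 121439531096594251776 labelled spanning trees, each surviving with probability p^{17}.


K_18 has 18^{18 − 2} = 121439531096594251776 labelled spanning trees.
For each such spanning tree H, let X_H = 1 if all 17 edges of H are present in G. Then P[X_H = 1] = p^{17} = (7/18)^{17} = 232630513987207/2185911559738696531968.
Summing the indicators: E[X] = Σ_H E[X_H] = 121439531096594251776 · p^{17} = 121439531096594251776 · 232630513987207/2185911559738696531968 = 232630513987207/18.
Numerically: E[X] ≈ 1.292e+13.

E[X] = 121439531096594251776 · (7/18)^{17} = 232630513987207/18 ≈ 1.292e+13.


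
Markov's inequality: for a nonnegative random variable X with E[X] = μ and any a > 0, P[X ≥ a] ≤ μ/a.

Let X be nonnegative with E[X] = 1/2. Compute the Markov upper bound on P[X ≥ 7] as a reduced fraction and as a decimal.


μ = E[X] = 1/2, a = 7.
Markov: P[X ≥ 7] ≤ μ/a = (1/2)/7 = 1/14.
Numerically: ≈ 0.0714.
(Since a = 7 > μ = 0.5000, the bound 1/14 is < 1 and informative.)

P[X ≥ 7] ≤ 1/14 ≈ 0.0714.


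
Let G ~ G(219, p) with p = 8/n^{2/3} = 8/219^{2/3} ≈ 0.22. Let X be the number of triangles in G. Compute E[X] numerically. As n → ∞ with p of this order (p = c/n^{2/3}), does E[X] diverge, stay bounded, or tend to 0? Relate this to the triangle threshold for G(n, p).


Number of potential triangles: C(219, 3) = 1726669.
Each occurs with probability p³ ≈ (0.22)³ ≈ 1.06753e-02.
By linearity: E[X] = C(219, 3)·p³ ≈ 1726669 · 1.06753e-02 ≈ 18432.779.
Since α = 2/3 < 1, p = c/n^{2/3} ≫ 1/n is above the triangle threshold p ~ 1/n. Asymptotically E[X] ~ (c³/6)·n^{3(1−α)} = (8³/6)·n^{1} → ∞; triangles are abundant w.h.p.

E[X] ≈ 18432.779; in regime p = Θ(1/n^{2/3}) E[X] diverges (above the triangle threshold p ~ 1/n).


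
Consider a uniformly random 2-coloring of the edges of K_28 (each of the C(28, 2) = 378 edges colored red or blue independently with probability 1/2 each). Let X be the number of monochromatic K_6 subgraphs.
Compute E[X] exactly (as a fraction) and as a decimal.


Let X = Σ_S X_S over the C(28, 6) = 376740 subsets S of size 6, where X_S = 1 if the K_6 on S is monochromatic.
For a fixed S, the K_6 on S has C(6, 2) = 15 edges. P[all 15 edges red] = (1/2)^15, and likewise for blue, so P[monochromatic] = 2·(1/2)^15 = 2^{1 − 15} = 1/16384.
By linearity: E[X] = C(28, 6) · 2^{1 − 15} = 376740 · 1/16384 = 94185/4096.
Numerically: E[X] ≈ 22.99438.

E[X] = C(28,6)·2^(1−C(6,2)) = 94185/4096 ≈ 22.99438.


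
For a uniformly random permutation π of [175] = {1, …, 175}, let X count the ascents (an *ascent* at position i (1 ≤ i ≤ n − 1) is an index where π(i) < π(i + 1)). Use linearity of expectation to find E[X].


Write X = Σ X_I over i = 1, …, 174, with X_I the indicator of one ascent.
There are 174 indicators.
For each fixed i, the pair (π(i), π(i+1)) is a uniformly random ordered pair of distinct values from {1, …, 175}; by symmetry P[π(i) < π(i+1)] = 1/2.
By linearity: E[X] = 174 · (1/2) = (175 − 1) · (1/2) = 87 ≈ 87.0000.

E[X] = 87 = 87.0000.


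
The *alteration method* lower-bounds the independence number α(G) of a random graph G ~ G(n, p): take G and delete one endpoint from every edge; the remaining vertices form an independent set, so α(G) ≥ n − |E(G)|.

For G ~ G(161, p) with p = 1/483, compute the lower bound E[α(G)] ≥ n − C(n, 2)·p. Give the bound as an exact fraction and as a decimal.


E[|E(G)|] = C(161, 2)·p = 12880 · (1/483) = 80/3.
E[α(G)] ≥ n − E[|E(G)|] = 161 − 80/3 = 403/3.
Numerically: ≈ 134.33333.
(This is only a lower bound; the true E[α(G)] may be larger.)

E[α(G)] ≥ 403/3 ≈ 134.33333.


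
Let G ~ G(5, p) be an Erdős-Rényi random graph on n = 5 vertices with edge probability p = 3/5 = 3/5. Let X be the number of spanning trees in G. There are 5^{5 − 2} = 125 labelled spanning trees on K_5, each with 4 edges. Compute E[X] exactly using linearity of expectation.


K_5 has 5^{5 − 2} = 125 labelled spanning trees.
For each such spanning tree H, let X_H = 1 if all 4 edges of H are present in G. Then P[X_H = 1] = p^{4} = (3/5)^{4} = 81/625.
Summing the indicators: E[X] = Σ_H E[X_H] = 125 · p^{4} = 125 · 81/625 = 81/5.
Numerically: E[X] ≈ 16.2.

E[X] = 125 · (3/5)^{4} = 81/5 ≈ 16.2.


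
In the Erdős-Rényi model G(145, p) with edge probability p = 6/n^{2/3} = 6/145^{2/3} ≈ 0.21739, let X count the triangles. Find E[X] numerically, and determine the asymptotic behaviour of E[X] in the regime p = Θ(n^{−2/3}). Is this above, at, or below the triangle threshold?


Number of potential triangles: C(145, 3) = 497640.
Each occurs with probability p³ ≈ (0.21739)³ ≈ 1.02734839e-02.
By linearity: E[X] = C(145, 3)·p³ ≈ 497640 · 1.02734839e-02 ≈ 5112.496552.
Since α = 2/3 < 1, p = c/n^{2/3} ≫ 1/n is above the triangle threshold p ~ 1/n. Asymptotically E[X] ~ (c³/6)·n^{3(1−α)} = (6³/6)·n^{1} → ∞; triangles are abundant w.h.p.

E[X] ≈ 5112.496552; in regime p = Θ(1/n^{2/3}) E[X] diverges (above the triangle threshold p ~ 1/n).


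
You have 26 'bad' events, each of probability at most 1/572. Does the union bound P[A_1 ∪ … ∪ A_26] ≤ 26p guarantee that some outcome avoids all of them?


Union bound: P[∪_{i=1}^{26} A_i] ≤ Σ_i P[A_i] ≤ 26·p = 26·(1/572) = 1/22.
Numerically: 1/22 ≈ 0.0454545.
Is 1/22 < 1? YES.
Since P[∪ A_i] ≤ 1/22 < 1, the complement has P[∩ A_i^c] ≥ 1 − 1/22 = 21/22 > 0, so some outcome avoids every A_i.

26·p = 1/22 ≈ 0.0454545; existence CERTIFIED by the union bound.


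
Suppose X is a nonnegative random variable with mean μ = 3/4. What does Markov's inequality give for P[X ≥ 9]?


μ = E[X] = 3/4, a = 9.
Markov: P[X ≥ 9] ≤ μ/a = (3/4)/9 = 1/12.
Numerically: ≈ 0.0833.
(Since a = 9 > μ = 0.7500, the bound 1/12 is < 1 and informative.)

P[X ≥ 9] ≤ 1/12 ≈ 0.0833.


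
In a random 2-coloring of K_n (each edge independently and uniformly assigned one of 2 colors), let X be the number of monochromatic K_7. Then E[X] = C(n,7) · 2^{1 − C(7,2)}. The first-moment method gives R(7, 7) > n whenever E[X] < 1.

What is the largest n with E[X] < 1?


We need C(n, 7) · 2^{1 − 21} < 1, i.e. C(n, 7) < 2^{21 − 1} = 1048576.
Check values of n near the boundary:
  n = 21: C(21, 7) = 116280; 116280 < 1048576? YES
  n = 22: C(22, 7) = 170544; 170544 < 1048576? YES
  n = 23: C(23, 7) = 245157; 245157 < 1048576? YES
  n = 24: C(24, 7) = 346104; 346104 < 1048576? YES
  n = 25: C(25, 7) = 480700; 480700 < 1048576? YES
  n = 26: C(26, 7) = 657800; 657800 < 1048576? YES
  n = 27: C(27, 7) = 888030; 888030 < 1048576? YES
  n = 28: C(28, 7) = 1184040; 1184040 < 1048576? NO
  n = 29: C(29, 7) = 1560780; 1560780 < 1048576? NO
The largest n with C(n, 7) < 1048576 is n = 27 (where E[X] = 444015/524288 ≈ 0.8468914). Hence R(7, 7) > 27, i.e. R(7, 7) ≥ 28.

Largest n = 27; hence R(7, 7) > 27.


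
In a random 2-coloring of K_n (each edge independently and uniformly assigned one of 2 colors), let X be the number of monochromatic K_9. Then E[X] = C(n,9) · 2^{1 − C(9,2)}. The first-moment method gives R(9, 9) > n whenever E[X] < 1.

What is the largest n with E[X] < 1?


We need C(n, 9) · 2^{1 − 36} < 1, i.e. C(n, 9) < 2^{36 − 1} = 34359738368.
Check values of n near the boundary:
  n = 62: C(62, 9) = 20286591270; 20286591270 < 34359738368? YES
  n = 63: C(63, 9) = 23667689815; 23667689815 < 34359738368? YES
  n = 64: C(64, 9) = 27540584512; 27540584512 < 34359738368? YES
  n = 65: C(65, 9) = 31966749880; 31966749880 < 34359738368? YES
  n = 66: C(66, 9) = 37014131440; 37014131440 < 34359738368? NO
The largest n with C(n, 9) < 34359738368 is n = 65 (where E[X] = 3995843735/4294967296 ≈ 0.930355). Hence R(9, 9) > 65, i.e. R(9, 9) ≥ 66.

Largest n = 65; hence R(9, 9) > 65.


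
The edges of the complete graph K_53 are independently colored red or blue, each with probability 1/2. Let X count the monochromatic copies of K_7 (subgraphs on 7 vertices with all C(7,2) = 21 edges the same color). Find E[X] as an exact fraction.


Let X = Σ_S X_S over the C(53, 7) = 154143080 subsets S of size 7, where X_S = 1 if the K_7 on S is monochromatic.
For a fixed S, the K_7 on S has C(7, 2) = 21 edges. P[all 21 edges red] = (1/2)^21, and likewise for blue, so P[monochromatic] = 2·(1/2)^21 = 2^{1 − 21} = 1/1048576.
By linearity of expectation: E[X] = C(53, 7) · 2^{1 − 21} = 154143080 · 1/1048576 = 19267885/131072.
Numerically: E[X] ≈ 147.00230.

E[X] = C(53,7)·2^(1−C(7,2)) = 19267885/131072 ≈ 147.00230.


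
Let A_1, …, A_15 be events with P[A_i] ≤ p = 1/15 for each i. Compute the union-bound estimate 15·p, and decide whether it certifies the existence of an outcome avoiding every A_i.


Union bound: P[∪_{i=1}^{15} A_i] ≤ Σ_i P[A_i] ≤ 15·p = 15·(1/15) = 1.
Numerically: 1 ≈ 1.000.
Is 1 < 1? NO.
Since the bound 1 is ≥ 1, the union bound is uninformative here; it does NOT by itself certify existence.

15·p = 1 ≈ 1.000; existence NOT certified by the union bound.


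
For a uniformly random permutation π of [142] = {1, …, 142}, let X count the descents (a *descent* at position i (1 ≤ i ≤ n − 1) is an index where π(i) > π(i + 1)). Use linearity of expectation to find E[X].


Write X = Σ X_I over i = 1, …, 141, with X_I the indicator of one descent.
There are 141 indicators.
For each fixed i, the pair (π(i), π(i+1)) is a uniformly random ordered pair of distinct values from {1, …, 142}; by symmetry P[π(i) > π(i+1)] = 1/2.
By linearity: E[X] = 141 · (1/2) = (142 − 1) · (1/2) = 141/2 ≈ 70.500000.

E[X] = 141/2 = 70.500000.


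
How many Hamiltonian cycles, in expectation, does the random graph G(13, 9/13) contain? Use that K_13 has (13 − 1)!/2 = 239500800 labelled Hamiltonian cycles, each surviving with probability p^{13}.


K_13 has (13 − 1)!/2 = 239500800 labelled Hamiltonian cycles.
For each such Hamiltonian cycle H, let X_H = 1 if all 13 edges of H are present in G. Then P[X_H = 1] = p^{13} = (9/13)^{13} = 2541865828329/302875106592253.
Summing the indicators: E[X] = Σ_H E[X_H] = 239500800 · p^{13} = 239500800 · 2541865828329/302875106592253 = 608778899377458163200/302875106592253.
Numerically: E[X] ≈ 2.01e+06.

E[X] = 239500800 · (9/13)^{13} = 608778899377458163200/302875106592253 ≈ 2.01e+06.


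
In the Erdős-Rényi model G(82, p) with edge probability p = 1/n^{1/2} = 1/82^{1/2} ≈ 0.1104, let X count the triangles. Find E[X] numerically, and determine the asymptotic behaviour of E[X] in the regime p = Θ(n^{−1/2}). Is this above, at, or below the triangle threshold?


Number of potential triangles: C(82, 3) = 88560.
Each occurs with probability p³ ≈ (0.1104)³ ≈ 1.346726e-03.
By linearity: E[X] = C(82, 3)·p³ ≈ 88560 · 1.346726e-03 ≈ 119.2660.
Since α = 1/2 < 1, p = c/n^{1/2} ≫ 1/n is above the triangle threshold p ~ 1/n. Asymptotically E[X] ~ (c³/6)·n^{3(1−α)} = (1³/6)·n^{1.5} → ∞; triangles are abundant w.h.p.

E[X] ≈ 119.2660; in regime p = Θ(1/n^{1/2}) E[X] diverges (above the triangle threshold p ~ 1/n).


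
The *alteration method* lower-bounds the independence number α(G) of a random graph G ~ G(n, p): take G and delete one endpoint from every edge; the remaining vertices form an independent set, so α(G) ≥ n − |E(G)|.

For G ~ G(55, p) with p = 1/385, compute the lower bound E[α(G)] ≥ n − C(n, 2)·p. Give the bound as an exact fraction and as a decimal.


E[|E(G)|] = C(55, 2)·p = 1485 · (1/385) = 27/7.
E[α(G)] ≥ n − E[|E(G)|] = 55 − 27/7 = 358/7.
Numerically: ≈ 51.14286.
(This is only a lower bound; the true E[α(G)] may be larger.)

E[α(G)] ≥ 358/7 ≈ 51.14286.


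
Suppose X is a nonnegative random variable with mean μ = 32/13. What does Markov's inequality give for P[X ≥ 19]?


μ = E[X] = 32/13, a = 19.
Markov: P[X ≥ 19] ≤ μ/a = (32/13)/19 = 32/247.
Numerically: ≈ 0.129555.
(Since a = 19 > μ = 2.461538, the bound 32/247 is < 1 and informative.)

P[X ≥ 19] ≤ 32/247 ≈ 0.129555.


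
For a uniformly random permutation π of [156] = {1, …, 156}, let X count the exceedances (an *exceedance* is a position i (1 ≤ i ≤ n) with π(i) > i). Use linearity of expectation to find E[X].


Write X = Σ_{i=1}^{156} X_i, where X_i = 1_{π(i) > i}.
For each fixed i, π(i) is uniform over {1, …, 156} (marginal of a uniform permutation), so P[π(i) > i] = (n − i)/n. Summing: Σ_{i=1}^{156} (n − i)/n = (0 + 1 + … + 155)/156 = 156(156 − 1)/(2·156) = (156 − 1)/2.
Hence E[X] = Σ_{i=1}^{156} (156 − i)/156 = 155/2 ≈ 77.500.

E[X] = 155/2 = 77.500.


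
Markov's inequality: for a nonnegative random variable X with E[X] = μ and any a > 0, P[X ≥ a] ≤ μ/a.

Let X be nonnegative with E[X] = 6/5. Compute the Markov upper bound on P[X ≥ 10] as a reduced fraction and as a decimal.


μ = E[X] = 6/5, a = 10.
Markov: P[X ≥ 10] ≤ μ/a = (6/5)/10 = 3/25.
Numerically: ≈ 0.1200.
(Since a = 10 > μ = 1.2000, the bound 3/25 is < 1 and informative.)

P[X ≥ 10] ≤ 3/25 ≈ 0.1200.


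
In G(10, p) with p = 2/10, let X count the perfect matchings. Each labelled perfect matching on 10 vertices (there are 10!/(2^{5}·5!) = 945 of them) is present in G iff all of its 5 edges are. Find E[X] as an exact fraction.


K_10 has 10!/(2^{5}·5!) = 945 labelled perfect matchings.
For each such perfect matching H, let X_H = 1 if all 5 edges of H are present in G. Then P[X_H = 1] = p^{5} = (1/5)^{5} = 1/3125.
By linearity: E[X] = Σ_H E[X_H] = 945 · p^{5} = 945 · 1/3125 = 189/625.
Numerically: E[X] ≈ 0.3024.

E[X] = 945 · (1/5)^{5} = 189/625 ≈ 0.3024.


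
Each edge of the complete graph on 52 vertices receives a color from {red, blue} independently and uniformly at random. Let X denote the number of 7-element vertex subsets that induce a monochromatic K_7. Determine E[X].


Let X = Σ_S X_S over the C(52, 7) = 133784560 subsets S of size 7, where X_S = 1 if the K_7 on S is monochromatic.
For a fixed S, the K_7 on S has C(7, 2) = 21 edges. P[all 21 edges red] = (1/2)^21, and likewise for blue, so P[monochromatic] = 2·(1/2)^21 = 2^{1 − 21} = 1/1048576.
By linearity of expectation: E[X] = C(52, 7) · 2^{1 − 21} = 133784560 · 1/1048576 = 8361535/65536.
Numerically: E[X] ≈ 127.5869.

E[X] = C(52,7)·2^(1−C(7,2)) = 8361535/65536 ≈ 127.5869.


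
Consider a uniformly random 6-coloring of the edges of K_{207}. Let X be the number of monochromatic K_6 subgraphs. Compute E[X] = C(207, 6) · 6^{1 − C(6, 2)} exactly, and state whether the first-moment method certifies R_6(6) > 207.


E[X] = C(207, 6) · 6^{1 − 15} = 101563230237 · 6^{−14} = 101563230237/78364164096.
As a reduced fraction: E[X] = 33854410079/26121388032 ≈ 1.2960418.
Is E[X] < 1? NO.
Since E[X] ≥ 1, the first-moment bound is inconclusive at n = 207; it does NOT by itself certify R_6(6) > 207.

E[X] = 33854410079/26121388032 ≈ 1.2960418; E[X] ≥ 1; first-moment method inconclusive here.


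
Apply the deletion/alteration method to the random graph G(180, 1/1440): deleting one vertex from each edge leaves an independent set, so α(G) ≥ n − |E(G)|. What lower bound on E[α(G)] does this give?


E[|E(G)|] = C(180, 2)·p = 16110 · (1/1440) = 179/16.
E[α(G)] ≥ n − E[|E(G)|] = 180 − 179/16 = 2701/16.
Numerically: ≈ 168.812.
(This is only a lower bound; the true E[α(G)] may be larger.)

E[α(G)] ≥ 2701/16 ≈ 168.812.


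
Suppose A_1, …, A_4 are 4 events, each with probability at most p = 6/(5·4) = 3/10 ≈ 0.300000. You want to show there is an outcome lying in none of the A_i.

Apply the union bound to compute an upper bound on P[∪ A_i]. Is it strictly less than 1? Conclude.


Union bound: P[∪_{i=1}^{4} A_i] ≤ Σ_i P[A_i] ≤ 4·p = 4·(3/10) = 6/5.
Numerically: 6/5 ≈ 1.200000.
Is 6/5 < 1? NO.
Since the bound 6/5 is ≥ 1, the union bound is uninformative here; it does NOT by itself certify existence.

4·p = 6/5 ≈ 1.200000; existence NOT certified by the union bound.


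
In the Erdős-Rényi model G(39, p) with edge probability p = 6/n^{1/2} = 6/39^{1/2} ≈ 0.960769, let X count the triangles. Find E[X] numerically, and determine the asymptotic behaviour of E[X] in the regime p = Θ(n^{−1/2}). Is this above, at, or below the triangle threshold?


Number of potential triangles: C(39, 3) = 9139.
Each occurs with probability p³ ≈ (0.960769)³ ≈ 8.86863621e-01.
By linearity: E[X] = C(39, 3)·p³ ≈ 9139 · 8.86863621e-01 ≈ 8105.046633.
Since α = 1/2 < 1, p = c/n^{1/2} ≫ 1/n is above the triangle threshold p ~ 1/n. Asymptotically E[X] ~ (c³/6)·n^{3(1−α)} = (6³/6)·n^{1.5} → ∞; triangles are abundant w.h.p.

E[X] ≈ 8105.046633; in regime p = Θ(1/n^{1/2}) E[X] diverges (above the triangle threshold p ~ 1/n).
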